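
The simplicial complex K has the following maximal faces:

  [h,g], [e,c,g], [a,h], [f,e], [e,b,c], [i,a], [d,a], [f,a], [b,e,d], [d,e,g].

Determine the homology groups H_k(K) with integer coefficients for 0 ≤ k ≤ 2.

H_0 ≅ Z,  H_1 ≅ Z^2,  H_2 = 0.

We work with the vertex ordering a < b < c < d < e < f < g < h < i. The simplices of K, each written with vertices in increasing order, are:

  0-simplices (9): a, b, c, d, e, f, g, h, i
  1-simplices (14): ad, af, ah, ai, bc, bd, be, ce, cg, de, dg, ef, eg, gh
  2-simplices (4): bce, bde, ceg, deg

Hence C_0 ≅ Z^9, C_1 ≅ Z^14, C_2 ≅ Z^4.

The boundary map ∂_1: C_1 → C_0 sends each edge [p,q] (with p < q) to q − p.
The resulting 9×14 matrix has rank 8, and its Smith normal form has invariant factors (1,1,1,1,1,1,1,1).

∂_2: C_2 → C_1 acts by ∂[p,q,r] = [q,r] − [p,r] + [p,q]. For instance
  ∂ceg = eg − cg + ce,
  ∂bce = ce − be + bc.
As a 14×4 matrix over Z this has rank 4, with invariant factors (1,1,1,1).

Reading off H_k = ker ∂_k / im ∂_{k+1}:

  H_0: rank C_0 − rank ∂_1 = 9 − 8 = 1, and the invariant factors of ∂_1 are all 1, so H_0 ≅ Z.
  H_1: rank ker ∂_1 − rank ∂_2 = (14 − 8) − 4 = 2, and the invariant factors of ∂_2 are all 1, so H_1 ≅ Z^2.
  H_2: rank ker ∂_2 − rank ∂_3 = (4 − 4) − 0 = 0, and there is no ∂_3, so H_2 ≅ 0.

As a check, the Euler characteristic is 9 − 14 + 4 = -1, which agrees with 1 − 2 + 0 = -1.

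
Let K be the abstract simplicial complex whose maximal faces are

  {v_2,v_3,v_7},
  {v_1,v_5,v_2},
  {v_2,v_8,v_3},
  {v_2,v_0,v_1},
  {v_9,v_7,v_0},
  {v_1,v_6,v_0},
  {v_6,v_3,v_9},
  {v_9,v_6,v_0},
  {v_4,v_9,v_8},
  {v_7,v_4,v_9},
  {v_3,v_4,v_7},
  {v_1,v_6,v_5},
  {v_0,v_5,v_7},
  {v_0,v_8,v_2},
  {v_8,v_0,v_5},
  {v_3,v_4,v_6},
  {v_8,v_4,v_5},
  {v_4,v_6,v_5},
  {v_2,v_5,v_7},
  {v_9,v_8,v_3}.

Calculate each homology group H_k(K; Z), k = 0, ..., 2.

H_0 = Z,  H_1 = Z ⊕ Z_2,  H_2 = 0.

Take the total order v_0 < v_1 < v_2 < v_3 < v_4 < v_5 < v_6 < v_7 < v_8 < v_9 on the vertex set. Then K (dimension 2) consists of the simplices:

  0-simplices (10): [v_0], [v_1], [v_2], [v_3], [v_4], [v_5], [v_6], [v_7], [v_8], [v_9]
  1-simplices (30): (30 of them)
  2-simplices (20): (20 of them)

Hence C_0 ≅ Z^10, C_1 ≅ Z^30, C_2 ≅ Z^20.

The boundary map ∂_1: C_1 → C_0 is given by ∂[p,q] = [q] − [p].
This gives a 10×30 integer matrix of rank 9; reducing to Smith normal form yields diagonal entries (1,1,1,1,1,1,1,1,1).

∂_2: C_2 → C_1 acts by ∂[p,q,r] = [q,r] − [p,r] + [p,q]. For instance
  ∂[v_0,v_1,v_6] = [v_1,v_6] − [v_0,v_6] + [v_0,v_1],
  ∂[v_0,v_6,v_9] = [v_6,v_9] − [v_0,v_9] + [v_0,v_6].
This gives a 30×20 integer matrix of rank 20; reducing to Smith normal form yields diagonal entries (1,1,1,1,1,1,1,1,1,1,1,1,1,1,1,1,1,1,1,2).

From H_k ≅ ker(∂_k) / im(∂_{k+1}) we obtain:

  H_0: rank C_0 − rank ∂_1 = 10 − 9 = 1, and the invariant factors of ∂_1 are all 1, so H_0 = Z.
  H_1: rank ker ∂_1 − rank ∂_2 = (30 − 9) − 20 = 1, and ∂_2 has invariant factor 2 > 1, so H_1 = Z ⊕ Z_2.
  H_2: rank ker ∂_2 − rank ∂_3 = (20 − 20) − 0 = 0, and there is no ∂_3, so H_2 = 0.

As a check, the Euler characteristic is 10 − 30 + 20 = 0, which agrees with 1 − 1 + 0 = 0.
(K is a triangulation of the Klein bottle.)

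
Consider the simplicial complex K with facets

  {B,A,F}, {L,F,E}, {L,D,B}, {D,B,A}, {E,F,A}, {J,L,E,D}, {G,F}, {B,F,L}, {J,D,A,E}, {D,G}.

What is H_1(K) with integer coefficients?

H_1 ≅ Z.

Take the total order A < B < D < E < F < G < J < L on the vertex set. Then K (dimension 3) consists of the simplices:

  0-simplices (8): A, B, D, E, F, G, J, L
  1-simplices (18): AB, AD, AE, AF, AJ, BD, BF, BL, DE, DG, DJ, DL, EF, EJ, EL, FG, FL, JL
  2-simplices (13): ABD, ABF, ADE, ADJ, AEF, AEJ, BDL, BFL, DEJ, DEL, DJL, EFL, EJL
  3-simplices (2): ADEJ, DEJL

so the chain groups are C_0 ≅ Z^8, C_1 ≅ Z^18, C_2 ≅ Z^13, C_3 ≅ Z^2.

Boundary ∂_1: C_1 → C_0 maps an edge to its endpoints' difference, ∂[p,q] = q − p. For instance
  ∂DE = E − D.
This gives a 8×18 integer matrix of rank 7; reducing to Smith normal form yields diagonal entries (1,1,1,1,1,1,1).

The boundary map ∂_2: C_2 → C_1 acts by ∂[p,q,r] = [q,r] − [p,r] + [p,q]. For instance
  ∂AEF = EF − AF + AE,
  ∂BDL = DL − BL + BD.
As a 18×13 matrix over Z this has rank 10, with invariant factors (1,1,1,1,1,1,1,1,1,1).

Boundary ∂_3: C_3 → C_2 sends each 3-simplex σ to the alternating sum Σ_i (−1)^i (σ with its i-th vertex removed). For instance
  ∂DEJL = EJL − DJL + DEL − DEJ,
  ∂ADEJ = DEJ − AEJ + ADJ − ADE.
This gives a 13×2 integer matrix of rank 2; reducing to Smith normal form yields diagonal entries (1,1).

Now H_k = ker ∂_k / im ∂_{k+1}, so:

  H_1: rank ker ∂_1 − rank ∂_2 = (18 − 7) − 10 = 1, and the invariant factors of ∂_2 are all 1, so H_1 = Z.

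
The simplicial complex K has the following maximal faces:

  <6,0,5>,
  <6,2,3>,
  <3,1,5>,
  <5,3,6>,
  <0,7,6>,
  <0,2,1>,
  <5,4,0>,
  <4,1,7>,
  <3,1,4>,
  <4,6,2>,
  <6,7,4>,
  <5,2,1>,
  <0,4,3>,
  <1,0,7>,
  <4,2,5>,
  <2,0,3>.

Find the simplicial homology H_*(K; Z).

H_0 ≅ Z,  H_1 ≅ Z^2,  H_2 ≅ Z.

Order the vertices as 0 < 1 < 2 < 3 < 4 < 5 < 6 < 7. Listing each simplex with vertices in this order, K has dimension 2 with simplices:

  0-simplices (8): [0], [1], [2], [3], [4], [5], [6], [7]
  1-simplices (24): (24 of them)
  2-simplices (16): [0,1,2], [0,1,7], [0,2,3], [0,3,4], [0,4,5], [0,5,6], [0,6,7], [1,2,5], [1,3,4], [1,3,5], [1,4,7], [2,3,6], [2,4,5], [2,4,6], [3,5,6], [4,6,7]

giving chain groups C_0 ≅ Z^8, C_1 ≅ Z^24, C_2 ≅ Z^16.

∂_1: C_1 → C_0 sends each edge [p,q] (with p < q) to q − p. For instance
  ∂[5,6] = [6] − [5].
This gives a 8×24 integer matrix of rank 7; reducing to Smith normal form yields diagonal entries (1,1,1,1,1,1,1).

The boundary map ∂_2: C_2 → C_1 sends each 2-simplex [p,q,r] to [q,r] − [p,r] + [p,q]. For instance
  ∂[1,4,7] = [4,7] − [1,7] + [1,4],
  ∂[2,4,6] = [4,6] − [2,6] + [2,4].
As a 24×16 matrix over Z this has rank 15, with invariant factors (1,1,1,1,1,1,1,1,1,1,1,1,1,1,1).

Computing H_k = (kernel of ∂_k) / (image of ∂_{k+1}):

  H_0: rank C_0 − rank ∂_1 = 8 − 7 = 1, and the invariant factors of ∂_1 are all 1, so H_0 = Z.
  H_1: rank ker ∂_1 − rank ∂_2 = (24 − 7) − 15 = 2, and the invariant factors of ∂_2 are all 1, so H_1 = Z^2.
  H_2: rank ker ∂_2 − rank ∂_3 = (16 − 15) − 0 = 1, and there is no ∂_3, so H_2 = Z.

As a check, the Euler characteristic is 8 − 24 + 16 = 0, which agrees with 1 − 2 + 1 = 0.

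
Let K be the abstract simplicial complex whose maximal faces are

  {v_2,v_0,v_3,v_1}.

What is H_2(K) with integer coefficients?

H_2 ≅ 0.

Order the vertices as v_0 < v_1 < v_2 < v_3. Listing each simplex with vertices in this order, K has dimension 3 with simplices:

  0-simplices (4): [v_0], [v_1], [v_2], [v_3]
  1-simplices (6): [v_0,v_1], [v_0,v_2], [v_0,v_3], [v_1,v_2], [v_1,v_3], [v_2,v_3]
  2-simplices (4): [v_0,v_1,v_2], [v_0,v_1,v_3], [v_0,v_2,v_3], [v_1,v_2,v_3]
  3-simplices (1): [v_0,v_1,v_2,v_3]

Hence C_0 ≅ Z^4, C_1 ≅ Z^6, C_2 ≅ Z^4, C_3 ≅ Z^1.

The boundary map ∂_1: C_1 → C_0 sends each edge [p,q] (with p < q) to q − p.
As a 4×6 matrix over Z this has rank 3, with invariant factors (1,1,1).

The boundary map ∂_2: C_2 → C_1 maps a triangle to the signed sum of its edges. For instance
  ∂[v_0,v_2,v_3] = [v_2,v_3] − [v_0,v_3] + [v_0,v_2],
  ∂[v_0,v_1,v_3] = [v_1,v_3] − [v_0,v_3] + [v_0,v_1].
The 6×4 boundary matrix has rank 3 and Smith normal form diag(1,1,1).

Boundary ∂_3: C_3 → C_2 sends each 3-simplex σ to the alternating sum Σ_i (−1)^i (σ with its i-th vertex removed). For instance
  ∂[v_0,v_1,v_2,v_3] = [v_1,v_2,v_3] − [v_0,v_2,v_3] + [v_0,v_1,v_3] − [v_0,v_1,v_2].
As a 4×1 matrix over Z this has rank 1, with invariant factors (1).

Now H_k = ker ∂_k / im ∂_{k+1}, so:

  H_2: rank ker ∂_2 − rank ∂_3 = (4 − 3) − 1 = 0, and the invariant factors of ∂_3 are all 1, so H_2 ≅ 0.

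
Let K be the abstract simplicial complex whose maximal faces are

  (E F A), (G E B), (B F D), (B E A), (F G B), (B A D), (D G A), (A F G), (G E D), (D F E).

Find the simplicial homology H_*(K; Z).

H_0 = Z,  H_1 = Z/2,  H_2 = 0.

K has 6 vertices, 15 edges, 10 triangles.
rank ∂_0 = 0, rank ∂_1 = 5 ⇒ b_0 = 6 − 0 − 5 = 1; all invariant factors of ∂_1 are 1 so no torsion. So H_0 ≅ Z.
rank ∂_1 = 5, rank ∂_2 = 10 ⇒ b_1 = 15 − 5 − 10 = 0; ∂_2 has invariant factor(s) [2] giving torsion. So H_1 ≅ Z/2.
rank ∂_2 = 10, rank ∂_3 = 0 ⇒ b_2 = 10 − 10 − 0 = 0. So H_2 ≅ 0.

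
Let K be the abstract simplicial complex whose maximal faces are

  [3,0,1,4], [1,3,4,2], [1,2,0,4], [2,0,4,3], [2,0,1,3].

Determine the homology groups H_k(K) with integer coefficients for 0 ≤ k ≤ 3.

Take the total order 0 < 1 < 2 < 3 < 4 on the vertex set. Then K (dimension 3) consists of the simplices:

  0-simplices (5): [0], [1], [2], [3], [4]
  1-simplices (10): [0,1], [0,2], [0,3], [0,4], [1,2], [1,3], [1,4], [2,3], [2,4], [3,4]
  2-simplices (10): [0,1,2], [0,1,3], [0,1,4], [0,2,3], [0,2,4], [0,3,4], [1,2,3], [1,2,4], [1,3,4], [2,3,4]
  3-simplices (5): [0,1,2,3], [0,1,2,4], [0,1,3,4], [0,2,3,4], [1,2,3,4]

so the chain groups are C_0 ≅ Z^5, C_1 ≅ Z^10, C_2 ≅ Z^10, C_3 ≅ Z^5.

Boundary ∂_1: C_1 → C_0 is given by ∂[p,q] = [q] − [p].
This gives a 5×10 integer matrix of rank 4; reducing to Smith normal form yields diagonal entries (1,1,1,1).

∂_2: C_2 → C_1 maps a triangle to the signed sum of its edges. For instance
  ∂[0,1,4] = [1,4] − [0,4] + [0,1],
  ∂[0,1,3] = [1,3] − [0,3] + [0,1].
The 10×10 boundary matrix has rank 6 and Smith normal form diag(1,1,1,1,1,1).

∂_3: C_3 → C_2 sends each 3-simplex σ to the alternating sum Σ_i (−1)^i (σ with its i-th vertex removed). For instance
  ∂[0,2,3,4] = [2,3,4] − [0,3,4] + [0,2,4] − [0,2,3],
  ∂[0,1,2,3] = [1,2,3] − [0,2,3] + [0,1,3] − [0,1,2].
As a 10×5 matrix over Z this has rank 4, with invariant factors (1,1,1,1).

Computing H_k = (kernel of ∂_k) / (image of ∂_{k+1}):

  H_0: rank C_0 − rank ∂_1 = 5 − 4 = 1, and the invariant factors of ∂_1 are all 1, so H_0 ≅ Z.
  H_1: rank ker ∂_1 − rank ∂_2 = (10 − 4) − 6 = 0, and the invariant factors of ∂_2 are all 1, so H_1 ≅ 0.
  H_2: rank ker ∂_2 − rank ∂_3 = (10 − 6) − 4 = 0, and the invariant factors of ∂_3 are all 1, so H_2 ≅ 0.
  H_3: rank ker ∂_3 − rank ∂_4 = (5 − 4) − 0 = 1, and there is no ∂_4, so H_3 ≅ Z.

As a check, the Euler characteristic is 5 − 10 + 10 − 5 = 0, which agrees with 1 − 0 + 0 − 1 = 0.

H_0 ≅ Z,  H_1 = 0,  H_2 = 0,  H_3 ≅ Z.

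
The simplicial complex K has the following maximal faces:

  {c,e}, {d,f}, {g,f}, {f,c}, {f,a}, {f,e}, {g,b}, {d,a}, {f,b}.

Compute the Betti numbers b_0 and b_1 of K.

b_0 = 1, b_1 = 3.

Fix the vertex order a < b < c < d < e < f < g and write every simplex with vertices in increasing order. Then dim K = 1 and the simplices of K are:

  0-simplices (7): a, b, c, d, e, f, g
  1-simplices (9): ad, af, bf, bg, ce, cf, df, ef, fg

so the chain groups are C_0 ≅ Z^7, C_1 ≅ Z^9.

∂_1: C_1 → C_0 maps an edge to its endpoints' difference, ∂[p,q] = q − p.
This gives a 7×9 integer matrix of rank 6; reducing to Smith normal form yields diagonal entries (1,1,1,1,1,1).

From H_k ≅ ker(∂_k) / im(∂_{k+1}) we obtain:

  H_0: rank C_0 − rank ∂_1 = 7 − 6 = 1, and the invariant factors of ∂_1 are all 1, so H_0 ≅ Z.
  H_1: rank ker ∂_1 − rank ∂_2 = (9 − 6) − 0 = 3, and there is no ∂_2, so H_1 ≅ Z^3.

Hence the Betti numbers are b_0 = 1, b_1 = 3.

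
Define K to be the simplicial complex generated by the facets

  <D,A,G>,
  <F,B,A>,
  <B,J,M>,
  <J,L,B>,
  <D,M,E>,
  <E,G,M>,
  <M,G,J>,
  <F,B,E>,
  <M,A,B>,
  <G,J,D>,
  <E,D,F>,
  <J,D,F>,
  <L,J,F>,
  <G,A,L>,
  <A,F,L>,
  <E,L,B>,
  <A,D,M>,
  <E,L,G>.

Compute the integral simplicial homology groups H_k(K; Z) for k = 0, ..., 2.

Fix the vertex order A < B < D < E < F < G < J < L < M and write every simplex with vertices in increasing order. Then dim K = 2 and the simplices of K are:

  0-simplices (9): A, B, D, E, F, G, J, L, M
  1-simplices (27): AB, AD, AF, AG, AL, AM, BE, BF, BJ, BL, BM, DE, DF, DG, DJ, DM, EF, EG, EL, EM, FJ, FL, GJ, GL, GM, JL, JM
  2-simplices (18): ABF, ABM, ADG, ADM, AFL, AGL, BEF, BEL, BJL, BJM, DEF, DEM, DFJ, DGJ, EGL, EGM, FJL, GJM

giving chain groups C_0 ≅ Z^9, C_1 ≅ Z^27, C_2 ≅ Z^18.

Boundary ∂_1: C_1 → C_0 sends each edge [p,q] (with p < q) to q − p. For instance
  ∂BF = F − B.
As a 9×27 matrix over Z this has rank 8, with invariant factors (1,1,1,1,1,1,1,1).

The boundary map ∂_2: C_2 → C_1 acts by ∂[p,q,r] = [q,r] − [p,r] + [p,q]. For instance
  ∂FJL = JL − FL + FJ,
  ∂ABM = BM − AM + AB.
As a 27×18 matrix over Z this has rank 18, with invariant factors (1,1,1,1,1,1,1,1,1,1,1,1,1,1,1,1,1,2).

Reading off H_k = ker ∂_k / im ∂_{k+1}:

  H_0: rank C_0 − rank ∂_1 = 9 − 8 = 1, and the invariant factors of ∂_1 are all 1, so H_0 = Z.
  H_1: rank ker ∂_1 − rank ∂_2 = (27 − 8) − 18 = 1, and ∂_2 has invariant factor 2 > 1, so H_1 = Z ⊕ Z/2Z.
  H_2: rank ker ∂_2 − rank ∂_3 = (18 − 18) − 0 = 0, and there is no ∂_3, so H_2 = 0.

As a check, the Euler characteristic is 9 − 27 + 18 = 0, which agrees with 1 − 1 + 0 = 0.
(K is a triangulation of the Klein bottle.)

H_0 = Z,  H_1 = Z ⊕ Z/2Z,  H_2 = 0.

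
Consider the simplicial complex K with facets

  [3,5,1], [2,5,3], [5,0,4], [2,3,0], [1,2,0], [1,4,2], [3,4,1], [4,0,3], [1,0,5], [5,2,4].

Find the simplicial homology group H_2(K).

We work with the vertex ordering 0 < 1 < 2 < 3 < 4 < 5. The simplices of K, each written with vertices in increasing order, are:

  0-simplices (6): [0], [1], [2], [3], [4], [5]
  1-simplices (15): [0,1], [0,2], [0,3], [0,4], [0,5], [1,2], [1,3], [1,4], [1,5], [2,3], [2,4], [2,5], [3,4], [3,5], [4,5]
  2-simplices (10): [0,1,2], [0,1,5], [0,2,3], [0,3,4], [0,4,5], [1,2,4], [1,3,4], [1,3,5], [2,3,5], [2,4,5]

so the chain groups are C_0 ≅ Z^6, C_1 ≅ Z^15, C_2 ≅ Z^10.

The boundary map ∂_1: C_1 → C_0 sends each edge [p,q] (with p < q) to q − p. For instance
  ∂[1,2] = [2] − [1].
The 6×15 boundary matrix has rank 5 and Smith normal form diag(1,1,1,1,1).

The boundary map ∂_2: C_2 → C_1 maps a triangle to the signed sum of its edges. For instance
  ∂[0,2,3] = [2,3] − [0,3] + [0,2],
  ∂[0,4,5] = [4,5] − [0,5] + [0,4].
The resulting 15×10 matrix has rank 10, and its Smith normal form has invariant factors (1,1,1,1,1,1,1,1,1,2).

Computing H_k = (kernel of ∂_k) / (image of ∂_{k+1}):

  H_2: rank ker ∂_2 − rank ∂_3 = (10 − 10) − 0 = 0, and there is no ∂_3, so H_2 ≅ 0.

H_2 = 0.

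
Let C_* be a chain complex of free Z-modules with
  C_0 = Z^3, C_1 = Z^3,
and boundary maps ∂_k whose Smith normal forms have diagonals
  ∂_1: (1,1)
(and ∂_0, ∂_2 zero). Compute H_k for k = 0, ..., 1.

H_0 ≅ Z,  H_1 ≅ Z.

H_0: b_0 = 3 − 0 − 2 = 1; torsion from ∂_1 factors > 1: none. So H_0 ≅ Z.
H_1: b_1 = 3 − 2 − 0 = 1; torsion from ∂_2 factors > 1: none. So H_1 ≅ Z.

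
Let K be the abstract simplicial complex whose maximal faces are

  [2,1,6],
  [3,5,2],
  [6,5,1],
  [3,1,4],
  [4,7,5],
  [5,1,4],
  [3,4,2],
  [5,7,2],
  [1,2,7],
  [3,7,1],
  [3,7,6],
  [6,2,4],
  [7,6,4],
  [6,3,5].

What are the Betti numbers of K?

We work with the vertex ordering 1 < 2 < 3 < 4 < 5 < 6 < 7. The simplices of K, each written with vertices in increasing order, are:

  0-simplices (7): [1], [2], [3], [4], [5], [6], [7]
  1-simplices (21): [1,2], [1,3], [1,4], [1,5], [1,6], [1,7], [2,3], [2,4], [2,5], [2,6], [2,7], [3,4], [3,5], [3,6], [3,7], [4,5], [4,6], [4,7], [5,6], [5,7], [6,7]
  2-simplices (14): [1,2,6], [1,2,7], [1,3,4], [1,3,7], [1,4,5], [1,5,6], [2,3,4], [2,3,5], [2,4,6], [2,5,7], [3,5,6], [3,6,7], [4,5,7], [4,6,7]

Hence C_0 ≅ Z^7, C_1 ≅ Z^21, C_2 ≅ Z^14.

∂_1: C_1 → C_0 sends each edge [p,q] (with p < q) to q − p. For instance
  ∂[1,7] = [7] − [1].
As a 7×21 matrix over Z this has rank 6, with invariant factors (1,1,1,1,1,1).

Boundary ∂_2: C_2 → C_1 maps a triangle to the signed sum of its edges. For instance
  ∂[1,4,5] = [4,5] − [1,5] + [1,4],
  ∂[4,5,7] = [5,7] − [4,7] + [4,5].
The resulting 21×14 matrix has rank 13, and its Smith normal form has invariant factors (1,1,1,1,1,1,1,1,1,1,1,1,1).

Now H_k = ker ∂_k / im ∂_{k+1}, so:

  H_0: rank C_0 − rank ∂_1 = 7 − 6 = 1, and the invariant factors of ∂_1 are all 1, so H_0 = Z.
  H_1: rank ker ∂_1 − rank ∂_2 = (21 − 6) − 13 = 2, and the invariant factors of ∂_2 are all 1, so H_1 = Z^2.
  H_2: rank ker ∂_2 − rank ∂_3 = (14 − 13) − 0 = 1, and there is no ∂_3, so H_2 = Z.

As a check, the Euler characteristic is 7 − 21 + 14 = 0, which agrees with 1 − 2 + 1 = 0.

Hence the Betti numbers are b_0 = 1, b_1 = 2, b_2 = 1.

b_0 = 1, b_1 = 2, b_2 = 1.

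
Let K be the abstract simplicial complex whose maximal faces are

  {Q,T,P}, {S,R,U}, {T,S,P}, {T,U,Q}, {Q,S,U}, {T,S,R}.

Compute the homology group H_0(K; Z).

We work with the vertex ordering P < Q < R < S < T < U. The simplices of K, each written with vertices in increasing order, are:

  0-simplices (6): P, Q, R, S, T, U
  1-simplices (12): PQ, PS, PT, QS, QT, QU, RS, RT, RU, ST, SU, TU
  2-simplices (6): PQT, PST, QSU, QTU, RST, RSU

so the chain groups are C_0 ≅ Z^6, C_1 ≅ Z^12, C_2 ≅ Z^6.

∂_1: C_1 → C_0 is given by ∂[p,q] = [q] − [p].
This gives a 6×12 integer matrix of rank 5; reducing to Smith normal form yields diagonal entries (1,1,1,1,1).

∂_2: C_2 → C_1 sends each 2-simplex [p,q,r] to [q,r] − [p,r] + [p,q]. For instance
  ∂RST = ST − RT + RS,
  ∂QTU = TU − QU + QT.
The 12×6 boundary matrix has rank 6 and Smith normal form diag(1,1,1,1,1,1).

Reading off H_k = ker ∂_k / im ∂_{k+1}:

  H_0: rank C_0 − rank ∂_1 = 6 − 5 = 1, and the invariant factors of ∂_1 are all 1, so H_0 ≅ Z.

H_0 = Z.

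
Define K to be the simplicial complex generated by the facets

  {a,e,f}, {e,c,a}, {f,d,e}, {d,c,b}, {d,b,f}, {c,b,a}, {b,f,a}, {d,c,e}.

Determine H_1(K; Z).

Fix the vertex order a < b < c < d < e < f and write every simplex with vertices in increasing order. Then dim K = 2 and the simplices of K are:

  0-simplices (6): a, b, c, d, e, f
  1-simplices (12): ab, ac, ae, af, bc, bd, bf, cd, ce, de, df, ef
  2-simplices (8): abc, abf, ace, aef, bcd, bdf, cde, def

giving chain groups C_0 ≅ Z^6, C_1 ≅ Z^12, C_2 ≅ Z^8.

Boundary ∂_1: C_1 → C_0 is given by ∂[p,q] = [q] − [p]. For instance
  ∂ac = c − a.
The resulting 6×12 matrix has rank 5, and its Smith normal form has invariant factors (1,1,1,1,1).

Boundary ∂_2: C_2 → C_1 acts by ∂[p,q,r] = [q,r] − [p,r] + [p,q]. For instance
  ∂abf = bf − af + ab,
  ∂abc = bc − ac + ab.
As a 12×8 matrix over Z this has rank 7, with invariant factors (1,1,1,1,1,1,1).

Computing H_k = (kernel of ∂_k) / (image of ∂_{k+1}):

  H_1: rank ker ∂_1 − rank ∂_2 = (12 − 5) − 7 = 0, and the invariant factors of ∂_2 are all 1, so H_1 ≅ 0.

H_1 ≅ 0.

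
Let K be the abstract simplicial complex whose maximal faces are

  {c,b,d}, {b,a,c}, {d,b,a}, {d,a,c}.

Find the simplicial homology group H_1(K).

Take the total order a < b < c < d on the vertex set. Then K (dimension 2) consists of the simplices:

  0-simplices (4): a, b, c, d
  1-simplices (6): ab, ac, ad, bc, bd, cd
  2-simplices (4): abc, abd, acd, bcd

Hence C_0 ≅ Z^4, C_1 ≅ Z^6, C_2 ≅ Z^4.

Boundary ∂_1: C_1 → C_0 sends each edge [p,q] (with p < q) to q − p. For instance
  ∂cd = d − c.
The 4×6 boundary matrix has rank 3 and Smith normal form diag(1,1,1).

∂_2: C_2 → C_1 maps a triangle to the signed sum of its edges. For instance
  ∂bcd = cd − bd + bc,
  ∂abc = bc − ac + ab.
The 6×4 boundary matrix has rank 3 and Smith normal form diag(1,1,1).

Now H_k = ker ∂_k / im ∂_{k+1}, so:

  H_1: rank ker ∂_1 − rank ∂_2 = (6 − 3) − 3 = 0, and the invariant factors of ∂_2 are all 1, so H_1 ≅ 0.

H_1 ≅ 0.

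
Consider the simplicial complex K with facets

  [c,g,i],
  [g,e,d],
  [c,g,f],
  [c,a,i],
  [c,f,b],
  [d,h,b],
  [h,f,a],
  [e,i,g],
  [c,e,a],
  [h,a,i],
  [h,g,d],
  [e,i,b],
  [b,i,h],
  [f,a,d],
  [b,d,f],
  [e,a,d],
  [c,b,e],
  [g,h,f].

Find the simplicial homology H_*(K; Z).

We work with the vertex ordering a < b < c < d < e < f < g < h < i. The simplices of K, each written with vertices in increasing order, are:

  0-simplices (9): a, b, c, d, e, f, g, h, i
  1-simplices (27): ac, ad, ae, af, ah, ai, bc, bd, be, bf, bh, bi, ce, cf, cg, ci, de, df, dg, dh, eg, ei, fg, fh, gh, gi, hi
  2-simplices (18): ace, aci, ade, adf, afh, ahi, bce, bcf, bdf, bdh, bei, bhi, cfg, cgi, deg, dgh, egi, fgh

so the chain groups are C_0 ≅ Z^9, C_1 ≅ Z^27, C_2 ≅ Z^18.

Boundary ∂_1: C_1 → C_0 is given by ∂[p,q] = [q] − [p]. For instance
  ∂bi = i − b.
As a 9×27 matrix over Z this has rank 8, with invariant factors (1,1,1,1,1,1,1,1).

∂_2: C_2 → C_1 acts by ∂[p,q,r] = [q,r] − [p,r] + [p,q]. For instance
  ∂afh = fh − ah + af,
  ∂egi = gi − ei + eg.
As a 27×18 matrix over Z this has rank 18, with invariant factors (1,1,1,1,1,1,1,1,1,1,1,1,1,1,1,1,1,2).

Now H_k = ker ∂_k / im ∂_{k+1}, so:

  H_0: rank C_0 − rank ∂_1 = 9 − 8 = 1, and the invariant factors of ∂_1 are all 1, so H_0 = Z.
  H_1: rank ker ∂_1 − rank ∂_2 = (27 − 8) − 18 = 1, and ∂_2 has invariant factor 2 > 1, so H_1 = Z ⊕ Z/2.
  H_2: rank ker ∂_2 − rank ∂_3 = (18 − 18) − 0 = 0, and there is no ∂_3, so H_2 = 0.

H_0 ≅ Z,  H_1 ≅ Z ⊕ Z/2,  H_2 = 0.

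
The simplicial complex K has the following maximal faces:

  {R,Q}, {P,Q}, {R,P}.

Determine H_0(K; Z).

K has 3 vertices, 3 edges.
rank ∂_0 = 0, rank ∂_1 = 2 ⇒ b_0 = 3 − 0 − 2 = 1; all invariant factors of ∂_1 are 1 so no torsion. So H_0 = Z.

H_0 = Z.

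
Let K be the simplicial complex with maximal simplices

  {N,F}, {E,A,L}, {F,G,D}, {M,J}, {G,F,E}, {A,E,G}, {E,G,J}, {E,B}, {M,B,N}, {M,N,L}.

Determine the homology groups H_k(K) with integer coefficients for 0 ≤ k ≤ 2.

H_0 = Z,  H_1 = Z^3,  H_2 = 0.

We work with the vertex ordering A < B < D < E < F < G < J < L < M < N. The simplices of K, each written with vertices in increasing order, are:

  0-simplices (10): A, B, D, E, F, G, J, L, M, N
  1-simplices (19): AE, AG, AL, BE, BM, BN, DF, DG, EF, EG, EJ, EL, FG, FN, GJ, JM, LM, LN, MN
  2-simplices (7): AEG, AEL, BMN, DFG, EFG, EGJ, LMN

Hence C_0 ≅ Z^10, C_1 ≅ Z^19, C_2 ≅ Z^7.

The boundary map ∂_1: C_1 → C_0 maps an edge to its endpoints' difference, ∂[p,q] = q − p. For instance
  ∂EG = G − E.
This gives a 10×19 integer matrix of rank 9; reducing to Smith normal form yields diagonal entries (1,1,1,1,1,1,1,1,1).

Boundary ∂_2: C_2 → C_1 acts by ∂[p,q,r] = [q,r] − [p,r] + [p,q]. For instance
  ∂LMN = MN − LN + LM,
  ∂AEG = EG − AG + AE.
The resulting 19×7 matrix has rank 7, and its Smith normal form has invariant factors (1,1,1,1,1,1,1).

From H_k ≅ ker(∂_k) / im(∂_{k+1}) we obtain:

  H_0: rank C_0 − rank ∂_1 = 10 − 9 = 1, and the invariant factors of ∂_1 are all 1, so H_0 = Z.
  H_1: rank ker ∂_1 − rank ∂_2 = (19 − 9) − 7 = 3, and the invariant factors of ∂_2 are all 1, so H_1 = Z^3.
  H_2: rank ker ∂_2 − rank ∂_3 = (7 − 7) − 0 = 0, and there is no ∂_3, so H_2 = 0.

As a check, the Euler characteristic is 10 − 19 + 7 = -2, which agrees with 1 − 3 + 0 = -2.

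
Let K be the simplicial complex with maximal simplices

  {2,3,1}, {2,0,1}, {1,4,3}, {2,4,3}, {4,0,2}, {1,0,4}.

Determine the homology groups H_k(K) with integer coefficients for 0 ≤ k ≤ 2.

H_0 = Z,  H_1 = 0,  H_2 = Z.

We work with the vertex ordering 0 < 1 < 2 < 3 < 4. The simplices of K, each written with vertices in increasing order, are:

  0-simplices (5): [0], [1], [2], [3], [4]
  1-simplices (9): [0,1], [0,2], [0,4], [1,2], [1,3], [1,4], [2,3], [2,4], [3,4]
  2-simplices (6): [0,1,2], [0,1,4], [0,2,4], [1,2,3], [1,3,4], [2,3,4]

giving chain groups C_0 ≅ Z^5, C_1 ≅ Z^9, C_2 ≅ Z^6.

∂_1: C_1 → C_0 maps an edge to its endpoints' difference, ∂[p,q] = q − p. For instance
  ∂[1,4] = [4] − [1].
The resulting 5×9 matrix has rank 4, and its Smith normal form has invariant factors (1,1,1,1).

Boundary ∂_2: C_2 → C_1 sends each 2-simplex [p,q,r] to [q,r] − [p,r] + [p,q]. For instance
  ∂[0,1,4] = [1,4] − [0,4] + [0,1],
  ∂[1,2,3] = [2,3] − [1,3] + [1,2].
The resulting 9×6 matrix has rank 5, and its Smith normal form has invariant factors (1,1,1,1,1).

Reading off H_k = ker ∂_k / im ∂_{k+1}:

  H_0: rank C_0 − rank ∂_1 = 5 − 4 = 1, and the invariant factors of ∂_1 are all 1, so H_0 ≅ Z.
  H_1: rank ker ∂_1 − rank ∂_2 = (9 − 4) − 5 = 0, and the invariant factors of ∂_2 are all 1, so H_1 ≅ 0.
  H_2: rank ker ∂_2 − rank ∂_3 = (6 − 5) − 0 = 1, and there is no ∂_3, so H_2 ≅ Z.

As a check, the Euler characteristic is 5 − 9 + 6 = 2, which agrees with 1 − 0 + 1 = 2.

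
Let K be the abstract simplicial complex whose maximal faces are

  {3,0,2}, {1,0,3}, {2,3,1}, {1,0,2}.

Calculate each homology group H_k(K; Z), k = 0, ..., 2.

Order the vertices as 0 < 1 < 2 < 3. Listing each simplex with vertices in this order, K has dimension 2 with simplices:

  0-simplices (4): [0], [1], [2], [3]
  1-simplices (6): [0,1], [0,2], [0,3], [1,2], [1,3], [2,3]
  2-simplices (4): [0,1,2], [0,1,3], [0,2,3], [1,2,3]

so the chain groups are C_0 ≅ Z^4, C_1 ≅ Z^6, C_2 ≅ Z^4.

∂_1: C_1 → C_0 sends each edge [p,q] (with p < q) to q − p.
The 4×6 boundary matrix has rank 3 and Smith normal form diag(1,1,1).

The boundary map ∂_2: C_2 → C_1 acts by ∂[p,q,r] = [q,r] − [p,r] + [p,q]. For instance
  ∂[0,2,3] = [2,3] − [0,3] + [0,2],
  ∂[0,1,2] = [1,2] − [0,2] + [0,1].
The 6×4 boundary matrix has rank 3 and Smith normal form diag(1,1,1).

From H_k ≅ ker(∂_k) / im(∂_{k+1}) we obtain:

  H_0: rank C_0 − rank ∂_1 = 4 − 3 = 1, and the invariant factors of ∂_1 are all 1, so H_0 ≅ Z.
  H_1: rank ker ∂_1 − rank ∂_2 = (6 − 3) − 3 = 0, and the invariant factors of ∂_2 are all 1, so H_1 ≅ 0.
  H_2: rank ker ∂_2 − rank ∂_3 = (4 − 3) − 0 = 1, and there is no ∂_3, so H_2 ≅ Z.

As a check, the Euler characteristic is 4 − 6 + 4 = 2, which agrees with 1 − 0 + 1 = 2.

H_0 ≅ Z,  H_1 = 0,  H_2 ≅ Z.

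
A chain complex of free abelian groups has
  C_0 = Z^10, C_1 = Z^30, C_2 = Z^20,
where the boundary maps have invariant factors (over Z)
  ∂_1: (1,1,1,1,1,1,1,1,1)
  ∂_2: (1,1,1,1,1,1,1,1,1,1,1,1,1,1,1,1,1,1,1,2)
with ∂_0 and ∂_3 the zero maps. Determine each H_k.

H_0: b_0 = 10 − 0 − 9 = 1; torsion from ∂_1 factors > 1: none. So H_0 ≅ Z.
H_1: b_1 = 30 − 9 − 20 = 1; torsion from ∂_2 factors > 1: [2]. So H_1 ≅ Z ⊕ Z/2.
H_2: b_2 = 20 − 20 − 0 = 0; torsion from ∂_3 factors > 1: none. So H_2 ≅ 0.

H_0 ≅ Z,  H_1 ≅ Z ⊕ Z/2,  H_2 = 0.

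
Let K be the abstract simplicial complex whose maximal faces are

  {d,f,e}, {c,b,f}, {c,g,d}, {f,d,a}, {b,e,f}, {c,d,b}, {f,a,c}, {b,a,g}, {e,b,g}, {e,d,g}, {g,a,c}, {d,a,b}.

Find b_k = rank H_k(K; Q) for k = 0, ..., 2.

Order the vertices as a < b < c < d < e < f < g. Listing each simplex with vertices in this order, K has dimension 2 with simplices:

  0-simplices (7): a, b, c, d, e, f, g
  1-simplices (18): ab, ac, ad, af, ag, bc, bd, be, bf, bg, cd, cf, cg, de, df, dg, ef, eg
  2-simplices (12): abd, abg, acf, acg, adf, bcd, bcf, bef, beg, cdg, def, deg

Hence C_0 ≅ Z^7, C_1 ≅ Z^18, C_2 ≅ Z^12.

∂_1: C_1 → C_0 sends each edge [p,q] (with p < q) to q − p.
The 7×18 boundary matrix has rank 6 and Smith normal form diag(1,1,1,1,1,1).

∂_2: C_2 → C_1 sends each 2-simplex [p,q,r] to [q,r] − [p,r] + [p,q]. For instance
  ∂acg = cg − ag + ac,
  ∂bef = ef − bf + be.
The resulting 18×12 matrix has rank 12, and its Smith normal form has invariant factors (1,1,1,1,1,1,1,1,1,1,1,2).

Now H_k = ker ∂_k / im ∂_{k+1}, so:

  H_0: rank C_0 − rank ∂_1 = 7 − 6 = 1, and the invariant factors of ∂_1 are all 1, so H_0 ≅ Z.
  H_1: rank ker ∂_1 − rank ∂_2 = (18 − 6) − 12 = 0, and ∂_2 has invariant factor 2 > 1, so H_1 ≅ Z/2Z.
  H_2: rank ker ∂_2 − rank ∂_3 = (12 − 12) − 0 = 0, and there is no ∂_3, so H_2 ≅ 0.

As a check, the Euler characteristic is 7 − 18 + 12 = 1, which agrees with 1 − 0 + 0 = 1.
(K is a triangulation of the real projective plane RP^2.)

Hence the Betti numbers are b_0 = 1, b_1 = 0, b_2 = 0.

b_0 = 1, b_1 = 0, b_2 = 0.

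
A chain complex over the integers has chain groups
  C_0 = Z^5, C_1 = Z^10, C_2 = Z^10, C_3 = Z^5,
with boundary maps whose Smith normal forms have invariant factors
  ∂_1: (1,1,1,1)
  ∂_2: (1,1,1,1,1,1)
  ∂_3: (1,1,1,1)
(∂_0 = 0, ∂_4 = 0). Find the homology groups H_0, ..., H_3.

H_0 ≅ Z,  H_1 = 0,  H_2 = 0,  H_3 ≅ Z.

H_0: b_0 = 5 − 0 − 4 = 1; torsion from ∂_1 factors > 1: none. So H_0 ≅ Z.
H_1: b_1 = 10 − 4 − 6 = 0; torsion from ∂_2 factors > 1: none. So H_1 ≅ 0.
H_2: b_2 = 10 − 6 − 4 = 0; torsion from ∂_3 factors > 1: none. So H_2 ≅ 0.
H_3: b_3 = 5 − 4 − 0 = 1; torsion from ∂_4 factors > 1: none. So H_3 ≅ Z.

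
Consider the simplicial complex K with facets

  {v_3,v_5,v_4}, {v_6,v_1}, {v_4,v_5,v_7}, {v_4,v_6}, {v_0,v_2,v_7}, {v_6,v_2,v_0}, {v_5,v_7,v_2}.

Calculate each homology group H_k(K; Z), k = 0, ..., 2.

H_0 = Z,  H_1 = Z,  H_2 = 0.

Fix the vertex order v_0 < v_1 < v_2 < v_3 < v_4 < v_5 < v_6 < v_7 and write every simplex with vertices in increasing order. Then dim K = 2 and the simplices of K are:

  0-simplices (8): [v_0], [v_1], [v_2], [v_3], [v_4], [v_5], [v_6], [v_7]
  1-simplices (13): [v_0,v_2], [v_0,v_6], [v_0,v_7], [v_1,v_6], [v_2,v_5], [v_2,v_6], [v_2,v_7], [v_3,v_4], [v_3,v_5], [v_4,v_5], [v_4,v_6], [v_4,v_7], [v_5,v_7]
  2-simplices (5): [v_0,v_2,v_6], [v_0,v_2,v_7], [v_2,v_5,v_7], [v_3,v_4,v_5], [v_4,v_5,v_7]

so the chain groups are C_0 ≅ Z^8, C_1 ≅ Z^13, C_2 ≅ Z^5.

Boundary ∂_1: C_1 → C_0 sends each edge [p,q] (with p < q) to q − p.
This gives a 8×13 integer matrix of rank 7; reducing to Smith normal form yields diagonal entries (1,1,1,1,1,1,1).

Boundary ∂_2: C_2 → C_1 sends each 2-simplex [p,q,r] to [q,r] − [p,r] + [p,q]. For instance
  ∂[v_4,v_5,v_7] = [v_5,v_7] − [v_4,v_7] + [v_4,v_5],
  ∂[v_0,v_2,v_6] = [v_2,v_6] − [v_0,v_6] + [v_0,v_2].
This gives a 13×5 integer matrix of rank 5; reducing to Smith normal form yields diagonal entries (1,1,1,1,1).

Reading off H_k = ker ∂_k / im ∂_{k+1}:

  H_0: rank C_0 − rank ∂_1 = 8 − 7 = 1, and the invariant factors of ∂_1 are all 1, so H_0 ≅ Z.
  H_1: rank ker ∂_1 − rank ∂_2 = (13 − 7) − 5 = 1, and the invariant factors of ∂_2 are all 1, so H_1 ≅ Z.
  H_2: rank ker ∂_2 − rank ∂_3 = (5 − 5) − 0 = 0, and there is no ∂_3, so H_2 ≅ 0.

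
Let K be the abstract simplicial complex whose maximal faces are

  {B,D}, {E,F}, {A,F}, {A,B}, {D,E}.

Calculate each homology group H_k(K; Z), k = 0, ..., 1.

We work with the vertex ordering A < B < D < E < F. The simplices of K, each written with vertices in increasing order, are:

  0-simplices (5): A, B, D, E, F
  1-simplices (5): AB, AF, BD, DE, EF

giving chain groups C_0 ≅ Z^5, C_1 ≅ Z^5.

∂_1: C_1 → C_0 maps an edge to its endpoints' difference, ∂[p,q] = q − p.
The resulting 5×5 matrix has rank 4, and its Smith normal form has invariant factors (1,1,1,1).

Computing H_k = (kernel of ∂_k) / (image of ∂_{k+1}):

  H_0: rank C_0 − rank ∂_1 = 5 − 4 = 1, and the invariant factors of ∂_1 are all 1, so H_0 ≅ Z.
  H_1: rank ker ∂_1 − rank ∂_2 = (5 − 4) − 0 = 1, and there is no ∂_2, so H_1 ≅ Z.

(K is a triangulation of the circle S^1.)

H_0 ≅ Z,  H_1 ≅ Z.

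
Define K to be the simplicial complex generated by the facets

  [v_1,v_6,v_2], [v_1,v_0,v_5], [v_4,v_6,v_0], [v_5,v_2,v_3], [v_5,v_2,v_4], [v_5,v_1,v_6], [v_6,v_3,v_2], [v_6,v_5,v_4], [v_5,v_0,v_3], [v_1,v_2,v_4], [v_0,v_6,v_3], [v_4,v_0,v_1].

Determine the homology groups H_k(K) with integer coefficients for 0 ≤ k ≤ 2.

H_0 = Z,  H_1 = Z_2,  H_2 = 0.

Order the vertices as v_0 < v_1 < v_2 < v_3 < v_4 < v_5 < v_6. Listing each simplex with vertices in this order, K has dimension 2 with simplices:

  0-simplices (7): [v_0], [v_1], [v_2], [v_3], [v_4], [v_5], [v_6]
  1-simplices (18): (18 of them)
  2-simplices (12): (12 of them)

so the chain groups are C_0 ≅ Z^7, C_1 ≅ Z^18, C_2 ≅ Z^12.

∂_1: C_1 → C_0 maps an edge to its endpoints' difference, ∂[p,q] = q − p.
The resulting 7×18 matrix has rank 6, and its Smith normal form has invariant factors (1,1,1,1,1,1).

The boundary map ∂_2: C_2 → C_1 acts by ∂[p,q,r] = [q,r] − [p,r] + [p,q]. For instance
  ∂[v_1,v_5,v_6] = [v_5,v_6] − [v_1,v_6] + [v_1,v_5],
  ∂[v_2,v_3,v_6] = [v_3,v_6] − [v_2,v_6] + [v_2,v_3].
The 18×12 boundary matrix has rank 12 and Smith normal form diag(1,1,1,1,1,1,1,1,1,1,1,2).

Computing H_k = (kernel of ∂_k) / (image of ∂_{k+1}):

  H_0: rank C_0 − rank ∂_1 = 7 − 6 = 1, and the invariant factors of ∂_1 are all 1, so H_0 ≅ Z.
  H_1: rank ker ∂_1 − rank ∂_2 = (18 − 6) − 12 = 0, and ∂_2 has invariant factor 2 > 1, so H_1 ≅ Z_2.
  H_2: rank ker ∂_2 − rank ∂_3 = (12 − 12) − 0 = 0, and there is no ∂_3, so H_2 ≅ 0.

As a check, the Euler characteristic is 7 − 18 + 12 = 1, which agrees with 1 − 0 + 0 = 1.
(K is a triangulation of the real projective plane RP^2.)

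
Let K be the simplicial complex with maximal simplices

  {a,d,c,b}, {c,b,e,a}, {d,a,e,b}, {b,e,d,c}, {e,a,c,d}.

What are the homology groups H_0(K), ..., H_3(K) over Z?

H_0 = Z,  H_1 = 0,  H_2 = 0,  H_3 = Z.

K has 5 vertices, 10 edges, 10 triangles, 5 3-simplices.
rank ∂_0 = 0, rank ∂_1 = 4 ⇒ b_0 = 5 − 0 − 4 = 1; all invariant factors of ∂_1 are 1 so no torsion. So H_0 ≅ Z.
rank ∂_1 = 4, rank ∂_2 = 6 ⇒ b_1 = 10 − 4 − 6 = 0; all invariant factors of ∂_2 are 1 so no torsion. So H_1 ≅ 0.
rank ∂_2 = 6, rank ∂_3 = 4 ⇒ b_2 = 10 − 6 − 4 = 0; all invariant factors of ∂_3 are 1 so no torsion. So H_2 ≅ 0.
rank ∂_3 = 4, rank ∂_4 = 0 ⇒ b_3 = 5 − 4 − 0 = 1. So H_3 ≅ Z.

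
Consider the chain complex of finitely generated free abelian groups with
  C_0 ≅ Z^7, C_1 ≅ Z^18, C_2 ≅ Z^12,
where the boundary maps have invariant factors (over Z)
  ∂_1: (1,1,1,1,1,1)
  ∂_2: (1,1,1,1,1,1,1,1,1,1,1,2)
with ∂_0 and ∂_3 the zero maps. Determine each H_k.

H_0 ≅ Z,  H_1 ≅ Z/2,  H_2 = 0.

H_0: b_0 = 7 − 0 − 6 = 1; torsion from ∂_1 factors > 1: none. So H_0 ≅ Z.
H_1: b_1 = 18 − 6 − 12 = 0; torsion from ∂_2 factors > 1: [2]. So H_1 ≅ Z/2.
H_2: b_2 = 12 − 12 − 0 = 0; torsion from ∂_3 factors > 1: none. So H_2 ≅ 0.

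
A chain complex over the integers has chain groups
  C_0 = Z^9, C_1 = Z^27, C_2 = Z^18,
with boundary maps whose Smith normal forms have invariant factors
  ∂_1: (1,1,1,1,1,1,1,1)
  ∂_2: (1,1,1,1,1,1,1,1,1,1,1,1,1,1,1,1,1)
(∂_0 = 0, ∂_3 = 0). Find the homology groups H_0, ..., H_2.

H_0: b_0 = 9 − 0 − 8 = 1; torsion from ∂_1 factors > 1: none. So H_0 ≅ Z.
H_1: b_1 = 27 − 8 − 17 = 2; torsion from ∂_2 factors > 1: none. So H_1 ≅ Z^2.
H_2: b_2 = 18 − 17 − 0 = 1; torsion from ∂_3 factors > 1: none. So H_2 ≅ Z.

H_0 ≅ Z,  H_1 ≅ Z^2,  H_2 ≅ Z.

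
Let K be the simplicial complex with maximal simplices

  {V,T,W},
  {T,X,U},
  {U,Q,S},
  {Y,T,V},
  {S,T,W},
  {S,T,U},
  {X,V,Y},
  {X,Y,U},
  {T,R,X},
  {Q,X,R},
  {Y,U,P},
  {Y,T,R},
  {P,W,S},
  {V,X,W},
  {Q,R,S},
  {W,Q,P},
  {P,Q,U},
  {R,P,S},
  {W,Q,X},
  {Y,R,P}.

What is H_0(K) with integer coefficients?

Fix the vertex order P < Q < R < S < T < U < V < W < X < Y and write every simplex with vertices in increasing order. Then dim K = 2 and the simplices of K are:

  0-simplices (10): P, Q, R, S, T, U, V, W, X, Y
  1-simplices (30): PQ, PR, PS, PU, PW, PY, QR, QS, QU, QW, QX, RS, RT, RX, RY, ST, SU, SW, TU, TV, TW, TX, TY, UX, UY, VW, VX, VY, WX, XY
  2-simplices (20): PQU, PQW, PRS, PRY, PSW, PUY, QRS, QRX, QSU, QWX, RTX, RTY, STU, STW, TUX, TVW, TVY, UXY, VWX, VXY

so the chain groups are C_0 ≅ Z^10, C_1 ≅ Z^30, C_2 ≅ Z^20.

The boundary map ∂_1: C_1 → C_0 sends each edge [p,q] (with p < q) to q − p. For instance
  ∂VX = X − V.
The 10×30 boundary matrix has rank 9 and Smith normal form diag(1,1,1,1,1,1,1,1,1).

Boundary ∂_2: C_2 → C_1 maps a triangle to the signed sum of its edges. For instance
  ∂QRS = RS − QS + QR,
  ∂QSU = SU − QU + QS.
The 30×20 boundary matrix has rank 20 and Smith normal form diag(1,1,1,1,1,1,1,1,1,1,1,1,1,1,1,1,1,1,1,2).

Now H_k = ker ∂_k / im ∂_{k+1}, so:

  H_0: rank C_0 − rank ∂_1 = 10 − 9 = 1, and the invariant factors of ∂_1 are all 1, so H_0 ≅ Z.

(K is a triangulation of the Klein bottle.)

H_0 ≅ Z.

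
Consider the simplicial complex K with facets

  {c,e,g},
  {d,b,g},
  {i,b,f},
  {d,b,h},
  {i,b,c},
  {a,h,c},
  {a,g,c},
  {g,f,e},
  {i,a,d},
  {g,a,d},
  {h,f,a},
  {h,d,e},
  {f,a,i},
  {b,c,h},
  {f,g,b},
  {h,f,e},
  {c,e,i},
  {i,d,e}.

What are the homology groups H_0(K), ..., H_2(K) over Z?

We work with the vertex ordering a < b < c < d < e < f < g < h < i. The simplices of K, each written with vertices in increasing order, are:

  0-simplices (9): a, b, c, d, e, f, g, h, i
  1-simplices (27): ac, ad, af, ag, ah, ai, bc, bd, bf, bg, bh, bi, ce, cg, ch, ci, de, dg, dh, di, ef, eg, eh, ei, fg, fh, fi
  2-simplices (18): acg, ach, adg, adi, afh, afi, bch, bci, bdg, bdh, bfg, bfi, ceg, cei, deh, dei, efg, efh

Hence C_0 ≅ Z^9, C_1 ≅ Z^27, C_2 ≅ Z^18.

∂_1: C_1 → C_0 sends each edge [p,q] (with p < q) to q − p. For instance
  ∂bg = g − b.
The 9×27 boundary matrix has rank 8 and Smith normal form diag(1,1,1,1,1,1,1,1).

∂_2: C_2 → C_1 maps a triangle to the signed sum of its edges. For instance
  ∂adg = dg − ag + ad,
  ∂ach = ch − ah + ac.
The 27×18 boundary matrix has rank 17 and Smith normal form diag(1,1,1,1,1,1,1,1,1,1,1,1,1,1,1,1,1).

Now H_k = ker ∂_k / im ∂_{k+1}, so:

  H_0: rank C_0 − rank ∂_1 = 9 − 8 = 1, and the invariant factors of ∂_1 are all 1, so H_0 = Z.
  H_1: rank ker ∂_1 − rank ∂_2 = (27 − 8) − 17 = 2, and the invariant factors of ∂_2 are all 1, so H_1 = Z^2.
  H_2: rank ker ∂_2 − rank ∂_3 = (18 − 17) − 0 = 1, and there is no ∂_3, so H_2 = Z.

As a check, the Euler characteristic is 9 − 27 + 18 = 0, which agrees with 1 − 2 + 1 = 0.
(K is a triangulation of the torus T^2.)

H_0 = Z,  H_1 = Z^2,  H_2 = Z.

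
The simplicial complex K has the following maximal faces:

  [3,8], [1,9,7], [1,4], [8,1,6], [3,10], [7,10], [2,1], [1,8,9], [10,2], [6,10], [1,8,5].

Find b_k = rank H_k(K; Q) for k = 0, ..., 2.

Order the vertices as 1 < 2 < 3 < 4 < 5 < 6 < 7 < 8 < 9 < 10. Listing each simplex with vertices in this order, K has dimension 2 with simplices:

  0-simplices (10): [1], [2], [3], [4], [5], [6], [7], [8], [9], [10]
  1-simplices (16): [1,2], [1,4], [1,5], [1,6], [1,7], [1,8], [1,9], [2,10], [3,8], [3,10], [5,8], [6,8], [6,10], [7,9], [7,10], [8,9]
  2-simplices (4): [1,5,8], [1,6,8], [1,7,9], [1,8,9]

Hence C_0 ≅ Z^10, C_1 ≅ Z^16, C_2 ≅ Z^4.

∂_1: C_1 → C_0 is given by ∂[p,q] = [q] − [p]. For instance
  ∂[1,9] = [9] − [1].
As a 10×16 matrix over Z this has rank 9, with invariant factors (1,1,1,1,1,1,1,1,1).

∂_2: C_2 → C_1 acts by ∂[p,q,r] = [q,r] − [p,r] + [p,q]. For instance
  ∂[1,7,9] = [7,9] − [1,9] + [1,7],
  ∂[1,6,8] = [6,8] − [1,8] + [1,6].
The 16×4 boundary matrix has rank 4 and Smith normal form diag(1,1,1,1).

Computing H_k = (kernel of ∂_k) / (image of ∂_{k+1}):

  H_0: rank C_0 − rank ∂_1 = 10 − 9 = 1, and the invariant factors of ∂_1 are all 1, so H_0 = Z.
  H_1: rank ker ∂_1 − rank ∂_2 = (16 − 9) − 4 = 3, and the invariant factors of ∂_2 are all 1, so H_1 = Z^3.
  H_2: rank ker ∂_2 − rank ∂_3 = (4 − 4) − 0 = 0, and there is no ∂_3, so H_2 = 0.

As a check, the Euler characteristic is 10 − 16 + 4 = -2, which agrees with 1 − 3 + 0 = -2.

Hence the Betti numbers are b_0 = 1, b_1 = 3, b_2 = 0.

b_0 = 1, b_1 = 3, b_2 = 0.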